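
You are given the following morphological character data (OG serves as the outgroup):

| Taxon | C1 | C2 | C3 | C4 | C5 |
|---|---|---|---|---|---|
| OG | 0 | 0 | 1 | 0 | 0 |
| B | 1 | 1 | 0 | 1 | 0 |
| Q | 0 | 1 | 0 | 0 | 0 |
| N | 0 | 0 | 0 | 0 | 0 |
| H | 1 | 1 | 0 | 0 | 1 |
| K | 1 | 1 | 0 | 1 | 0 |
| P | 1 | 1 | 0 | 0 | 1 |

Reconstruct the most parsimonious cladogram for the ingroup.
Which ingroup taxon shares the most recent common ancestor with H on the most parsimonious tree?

P

Character polarity is set by the outgroup: the derived state is whichever differs from the outgroup's state, so for C3 the derived state is '0', and for the remaining characters it is '1'.
C1: derived state '1' in B, H, K, and P only — synapomorphy for {B, H, K, P}.
C2: derived state '1' in B, H, K, P, and Q only — synapomorphy for {B, H, K, P, Q}.
All ingroup taxa share the derived state '0' for C3; it defines the ingroup but does not resolve relationships within it.
C4: derived state '1' in B and K only — synapomorphy for {B, K}.
C5: derived state '1' in H and P only — synapomorphy for {H, P}.
Most parsimonious ingroup topology: ((((B,K),(H,P)),Q),N).
H and P form a cherry on this tree, so they are sister taxa.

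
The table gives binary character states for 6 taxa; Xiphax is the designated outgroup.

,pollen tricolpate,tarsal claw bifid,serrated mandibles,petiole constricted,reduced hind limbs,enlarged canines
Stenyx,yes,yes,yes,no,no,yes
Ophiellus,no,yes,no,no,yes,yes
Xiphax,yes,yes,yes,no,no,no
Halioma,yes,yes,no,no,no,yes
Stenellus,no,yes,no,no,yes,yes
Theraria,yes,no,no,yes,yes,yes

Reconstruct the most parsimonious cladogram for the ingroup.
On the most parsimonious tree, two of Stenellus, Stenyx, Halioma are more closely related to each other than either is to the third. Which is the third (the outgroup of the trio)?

Character polarity is set by the outgroup: the derived state is whichever differs from the outgroup's state, so for pollen tricolpate, tarsal claw bifid, serrated mandibles the derived state is 'no', and for the remaining characters it is 'yes'.
Only Ophiellus and Stenellus show the derived state 'no' for pollen tricolpate, supporting them as a clade.
tarsal claw bifid (derived state 'no') is unique to Theraria (autapomorphy; uninformative for grouping).
Only Halioma, Ophiellus, Stenellus, and Theraria show the derived state 'no' for serrated mandibles, supporting them as a clade.
petiole constricted (derived state 'yes') is unique to Theraria (autapomorphy; uninformative for grouping).
reduced hind limbs: derived state 'yes' in Ophiellus, Stenellus, and Theraria only — synapomorphy for {Ophiellus, Stenellus, Theraria}.
All ingroup taxa share the derived state 'yes' for enlarged canines; it defines the ingroup but does not resolve relationships within it.
Most parsimonious ingroup topology: ((((Stenellus,Ophiellus),Theraria),Halioma),Stenyx).
Stenellus and Halioma share a more recent common ancestor with each other than either does with Stenyx, so Stenyx is the least closely related of the three.

Stenyx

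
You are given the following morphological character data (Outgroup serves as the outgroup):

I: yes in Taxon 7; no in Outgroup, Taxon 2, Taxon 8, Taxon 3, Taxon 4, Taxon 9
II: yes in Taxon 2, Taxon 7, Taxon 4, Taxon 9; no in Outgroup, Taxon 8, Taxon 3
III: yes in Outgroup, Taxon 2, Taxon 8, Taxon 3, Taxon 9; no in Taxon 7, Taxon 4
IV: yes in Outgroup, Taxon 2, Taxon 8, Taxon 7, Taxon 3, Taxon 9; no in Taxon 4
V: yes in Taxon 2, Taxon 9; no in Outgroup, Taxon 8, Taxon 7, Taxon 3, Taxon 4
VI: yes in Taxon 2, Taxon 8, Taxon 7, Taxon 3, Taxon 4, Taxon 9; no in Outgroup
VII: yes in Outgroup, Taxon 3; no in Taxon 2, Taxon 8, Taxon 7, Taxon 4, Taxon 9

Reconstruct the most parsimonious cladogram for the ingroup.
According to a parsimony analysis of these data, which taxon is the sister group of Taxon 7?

Taxon 4

Character polarity is set by the outgroup: the derived state is whichever differs from the outgroup's state, so for III, IV, VII the derived state is 'no', and for the remaining characters it is 'yes'.
I (derived state 'yes') is unique to Taxon 7 (autapomorphy; uninformative for grouping).
Only Taxon 2, Taxon 4, Taxon 7, and Taxon 9 show the derived state 'yes' for II, supporting them as a clade.
III (derived state 'no') is shared by Taxon 4 and Taxon 7 — a synapomorphy uniting that clade.
IV (derived state 'no') is unique to Taxon 4 (autapomorphy; uninformative for grouping).
V: derived state 'yes' in Taxon 2 and Taxon 9 only — synapomorphy for {Taxon 2, Taxon 9}.
All ingroup taxa share the derived state 'yes' for VI; it defines the ingroup but does not resolve relationships within it.
VII (derived state 'no') is shared by Taxon 2, Taxon 4, Taxon 7, Taxon 8, and Taxon 9 — a synapomorphy uniting that clade.
Most parsimonious ingroup topology: ((((Taxon 2,Taxon 9),(Taxon 7,Taxon 4)),Taxon 8),Taxon 3).
Taxon 7 and Taxon 4 form a cherry on this tree, so they are sister taxa.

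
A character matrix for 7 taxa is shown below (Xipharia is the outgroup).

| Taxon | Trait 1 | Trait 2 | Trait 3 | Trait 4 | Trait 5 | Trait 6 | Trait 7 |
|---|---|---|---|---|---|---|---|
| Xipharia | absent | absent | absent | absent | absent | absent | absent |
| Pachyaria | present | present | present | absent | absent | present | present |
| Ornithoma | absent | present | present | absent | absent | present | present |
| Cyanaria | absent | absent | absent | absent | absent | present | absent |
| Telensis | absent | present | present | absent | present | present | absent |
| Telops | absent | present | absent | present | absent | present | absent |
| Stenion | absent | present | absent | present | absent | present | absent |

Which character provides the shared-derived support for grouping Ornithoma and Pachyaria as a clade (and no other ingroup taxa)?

Trait 7

The outgroup has state 'absent' for every character, so 'present' is the derived state throughout.
Trait 1: derived state 'present' in Pachyaria only — an autapomorphy, so it tells us nothing about relationships among taxa.
Trait 2 (derived state 'present') is shared by Ornithoma, Pachyaria, Stenion, Telensis, and Telops — a synapomorphy uniting that clade.
Trait 3 (derived state 'present') is shared by Ornithoma, Pachyaria, and Telensis — a synapomorphy uniting that clade.
Trait 4 (derived state 'present') is shared by Stenion and Telops — a synapomorphy uniting that clade.
Trait 5: derived state 'present' in Telensis only — an autapomorphy, so it tells us nothing about relationships among taxa.
Trait 6 (derived state 'present') is shared by all ingroup taxa — unites the whole ingroup.
Only Ornithoma and Pachyaria show the derived state 'present' for Trait 7, supporting them as a clade.
Most parsimonious ingroup topology: ((((Pachyaria,Ornithoma),Telensis),(Telops,Stenion)),Cyanaria).
The clade {Ornithoma, Pachyaria} is supported by Trait 7: its derived state 'present' occurs in exactly those taxa and in no other taxon (including the outgroup).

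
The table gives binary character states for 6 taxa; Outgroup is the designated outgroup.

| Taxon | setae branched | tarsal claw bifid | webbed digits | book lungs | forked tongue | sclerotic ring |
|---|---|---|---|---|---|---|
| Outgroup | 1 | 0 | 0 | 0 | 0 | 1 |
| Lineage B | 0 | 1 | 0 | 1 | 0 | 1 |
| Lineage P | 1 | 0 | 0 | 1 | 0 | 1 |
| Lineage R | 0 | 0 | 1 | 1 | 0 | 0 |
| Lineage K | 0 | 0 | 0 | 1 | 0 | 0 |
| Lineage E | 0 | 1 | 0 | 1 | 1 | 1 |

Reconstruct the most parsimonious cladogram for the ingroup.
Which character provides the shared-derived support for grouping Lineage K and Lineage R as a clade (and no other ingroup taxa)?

sclerotic ring

Character polarity is set by the outgroup: the derived state is whichever differs from the outgroup's state, so for setae branched, sclerotic ring the derived state is '0', and for the remaining characters it is '1'.
Only Lineage B, Lineage E, Lineage K, and Lineage R show the derived state '0' for setae branched, supporting them as a clade.
Only Lineage B and Lineage E show the derived state '1' for tarsal claw bifid, supporting them as a clade.
webbed digits: derived state '1' in Lineage R only — an autapomorphy, so it tells us nothing about relationships among taxa.
book lungs (derived state '1') is shared by all ingroup taxa — unites the whole ingroup.
forked tongue: derived state '1' in Lineage E only — an autapomorphy, so it tells us nothing about relationships among taxa.
sclerotic ring (derived state '0') is shared by Lineage K and Lineage R — a synapomorphy uniting that clade.
Most parsimonious ingroup topology: (((Lineage B,Lineage E),(Lineage R,Lineage K)),Lineage P).
The clade {Lineage K, Lineage R} is supported by sclerotic ring: its derived state '0' occurs in exactly those taxa and in no other taxon (including the outgroup).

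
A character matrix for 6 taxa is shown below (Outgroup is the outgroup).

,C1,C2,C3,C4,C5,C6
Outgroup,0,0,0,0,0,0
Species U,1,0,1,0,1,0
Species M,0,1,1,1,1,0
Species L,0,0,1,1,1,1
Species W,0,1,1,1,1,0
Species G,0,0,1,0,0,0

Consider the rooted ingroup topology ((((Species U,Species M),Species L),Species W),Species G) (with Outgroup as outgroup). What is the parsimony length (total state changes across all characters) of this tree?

8

Map each character onto ((((Species U,Species M),Species L),Species W),Species G) (rooted by Outgroup) and count the minimum state changes it requires (Fitch parsimony):
C1: 1; C2: 2; C3: 1; C4: 2; C5: 1; C6: 1.
Total tree length = 8.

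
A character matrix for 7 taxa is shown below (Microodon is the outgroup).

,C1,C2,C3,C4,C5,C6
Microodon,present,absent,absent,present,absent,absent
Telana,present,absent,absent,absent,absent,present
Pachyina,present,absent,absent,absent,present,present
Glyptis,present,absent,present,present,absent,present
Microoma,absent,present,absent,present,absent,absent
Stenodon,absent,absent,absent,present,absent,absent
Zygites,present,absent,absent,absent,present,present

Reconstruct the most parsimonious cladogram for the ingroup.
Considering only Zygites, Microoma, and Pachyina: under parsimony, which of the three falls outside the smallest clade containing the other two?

Character polarity is set by the outgroup: the derived state is whichever differs from the outgroup's state, so for C1, C4 the derived state is 'absent', and for the remaining characters it is 'present'.
C1 (derived state 'absent') is shared by Microoma and Stenodon — a synapomorphy uniting that clade.
C2 (derived state 'present') is unique to Microoma (autapomorphy; uninformative for grouping).
C3 (derived state 'present') is unique to Glyptis (autapomorphy; uninformative for grouping).
C4 (derived state 'absent') is shared by Pachyina, Telana, and Zygites — a synapomorphy uniting that clade.
C5: derived state 'present' in Pachyina and Zygites only — synapomorphy for {Pachyina, Zygites}.
C6: derived state 'present' in Glyptis, Pachyina, Telana, and Zygites only — synapomorphy for {Glyptis, Pachyina, Telana, Zygites}.
Most parsimonious ingroup topology: (((Telana,(Pachyina,Zygites)),Glyptis),(Microoma,Stenodon)).
Zygites and Pachyina share a more recent common ancestor with each other than either does with Microoma, so Microoma is the least closely related of the three.

Microoma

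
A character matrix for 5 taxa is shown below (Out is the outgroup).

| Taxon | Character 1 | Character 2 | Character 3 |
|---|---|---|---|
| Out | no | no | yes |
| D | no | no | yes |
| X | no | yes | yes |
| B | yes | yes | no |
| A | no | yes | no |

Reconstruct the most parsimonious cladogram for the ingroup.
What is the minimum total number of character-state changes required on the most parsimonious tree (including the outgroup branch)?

Character polarity is set by the outgroup: the derived state is whichever differs from the outgroup's state, so for Character 3 the derived state is 'no', and for the remaining characters it is 'yes'.
Character 1 (derived state 'yes') is unique to B (autapomorphy; uninformative for grouping).
Character 2: derived state 'yes' in A, B, and X only — synapomorphy for {A, B, X}.
Character 3: derived state 'no' in A and B only — synapomorphy for {A, B}.
Most parsimonious ingroup topology: (D,(X,(B,A))).
Changes per character on this tree: Character 1: 1; Character 2: 1; Character 3: 1.
Total = 3.

3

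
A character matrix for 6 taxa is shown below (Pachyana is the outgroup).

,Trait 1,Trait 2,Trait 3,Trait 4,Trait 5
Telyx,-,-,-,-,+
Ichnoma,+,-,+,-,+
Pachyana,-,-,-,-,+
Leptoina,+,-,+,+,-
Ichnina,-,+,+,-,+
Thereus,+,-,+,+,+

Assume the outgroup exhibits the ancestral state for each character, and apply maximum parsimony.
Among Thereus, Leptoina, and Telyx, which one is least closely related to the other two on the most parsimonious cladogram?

Character polarity is set by the outgroup: the derived state is whichever differs from the outgroup's state, so for Trait 5 the derived state is '-', and for the remaining characters it is '+'.
Only Ichnoma, Leptoina, and Thereus show the derived state '+' for Trait 1, supporting them as a clade.
Trait 2: derived state '+' in Ichnina only — an autapomorphy, so it tells us nothing about relationships among taxa.
Trait 3 (derived state '+') is shared by Ichnina, Ichnoma, Leptoina, and Thereus — a synapomorphy uniting that clade.
Trait 4: derived state '+' in Leptoina and Thereus only — synapomorphy for {Leptoina, Thereus}.
Trait 5: derived state '-' in Leptoina only — an autapomorphy, so it tells us nothing about relationships among taxa.
Most parsimonious ingroup topology: ((((Leptoina,Thereus),Ichnoma),Ichnina),Telyx).
Thereus and Leptoina share a more recent common ancestor with each other than either does with Telyx, so Telyx is the least closely related of the three.

Telyx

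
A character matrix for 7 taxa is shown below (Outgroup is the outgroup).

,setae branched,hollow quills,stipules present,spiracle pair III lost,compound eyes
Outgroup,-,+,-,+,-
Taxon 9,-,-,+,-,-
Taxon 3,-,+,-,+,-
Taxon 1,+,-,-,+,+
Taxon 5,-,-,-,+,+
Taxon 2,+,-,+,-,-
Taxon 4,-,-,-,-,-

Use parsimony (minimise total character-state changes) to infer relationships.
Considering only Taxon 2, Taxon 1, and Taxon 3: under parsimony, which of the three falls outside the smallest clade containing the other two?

Taxon 3

Character polarity is set by the outgroup: the derived state is whichever differs from the outgroup's state, so for hollow quills, spiracle pair III lost the derived state is '-', and for the remaining characters it is '+'.
setae branched groups Taxon 1 and Taxon 2, which is incompatible with the clades supported by the remaining characters; treating it as convergent (homoplasy) costs fewer steps than any alternative tree.
hollow quills: derived state '-' in Taxon 1, Taxon 2, Taxon 4, Taxon 5, and Taxon 9 only — synapomorphy for {Taxon 1, Taxon 2, Taxon 4, Taxon 5, Taxon 9}.
stipules present: derived state '+' in Taxon 2 and Taxon 9 only — synapomorphy for {Taxon 2, Taxon 9}.
spiracle pair III lost: derived state '-' in Taxon 2, Taxon 4, and Taxon 9 only — synapomorphy for {Taxon 2, Taxon 4, Taxon 9}.
compound eyes (derived state '+') is shared by Taxon 1 and Taxon 5 — a synapomorphy uniting that clade.
Most parsimonious ingroup topology: ((((Taxon 9,Taxon 2),Taxon 4),(Taxon 1,Taxon 5)),Taxon 3).
Taxon 1 and Taxon 2 share a more recent common ancestor with each other than either does with Taxon 3, so Taxon 3 is the least closely related of the three.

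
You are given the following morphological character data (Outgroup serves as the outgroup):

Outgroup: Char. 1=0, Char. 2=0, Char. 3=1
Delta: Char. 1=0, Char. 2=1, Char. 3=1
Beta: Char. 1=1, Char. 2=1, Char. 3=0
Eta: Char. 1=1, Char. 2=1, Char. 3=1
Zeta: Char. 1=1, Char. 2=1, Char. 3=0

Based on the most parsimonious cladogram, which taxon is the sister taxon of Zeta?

Character polarity is set by the outgroup: the derived state is whichever differs from the outgroup's state, so for Char. 3 the derived state is '0', and for the remaining characters it is '1'.
Only Beta, Eta, and Zeta show the derived state '1' for Char. 1, supporting them as a clade.
All ingroup taxa share the derived state '1' for Char. 2; it defines the ingroup but does not resolve relationships within it.
Only Beta and Zeta show the derived state '0' for Char. 3, supporting them as a clade.
Most parsimonious ingroup topology: (Delta,((Beta,Zeta),Eta)).
Zeta and Beta form a cherry on this tree, so they are sister taxa.

Beta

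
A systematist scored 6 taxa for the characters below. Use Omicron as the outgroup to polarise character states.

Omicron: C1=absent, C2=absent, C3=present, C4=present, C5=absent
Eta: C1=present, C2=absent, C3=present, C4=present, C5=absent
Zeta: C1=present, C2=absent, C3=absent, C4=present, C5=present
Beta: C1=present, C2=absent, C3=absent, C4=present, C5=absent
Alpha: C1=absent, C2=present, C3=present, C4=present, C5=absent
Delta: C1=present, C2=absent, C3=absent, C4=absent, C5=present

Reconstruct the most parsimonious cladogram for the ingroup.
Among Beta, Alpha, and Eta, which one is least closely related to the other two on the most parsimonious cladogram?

Character polarity is set by the outgroup: the derived state is whichever differs from the outgroup's state, so for C3, C4 the derived state is 'absent', and for the remaining characters it is 'present'.
C1: derived state 'present' in Beta, Delta, Eta, and Zeta only — synapomorphy for {Beta, Delta, Eta, Zeta}.
C2: derived state 'present' in Alpha only — an autapomorphy, so it tells us nothing about relationships among taxa.
Only Beta, Delta, and Zeta show the derived state 'absent' for C3, supporting them as a clade.
C4 (derived state 'absent') is unique to Delta (autapomorphy; uninformative for grouping).
C5 (derived state 'present') is shared by Delta and Zeta — a synapomorphy uniting that clade.
Most parsimonious ingroup topology: ((Eta,((Zeta,Delta),Beta)),Alpha).
Beta and Eta share a more recent common ancestor with each other than either does with Alpha, so Alpha is the least closely related of the three.

Alpha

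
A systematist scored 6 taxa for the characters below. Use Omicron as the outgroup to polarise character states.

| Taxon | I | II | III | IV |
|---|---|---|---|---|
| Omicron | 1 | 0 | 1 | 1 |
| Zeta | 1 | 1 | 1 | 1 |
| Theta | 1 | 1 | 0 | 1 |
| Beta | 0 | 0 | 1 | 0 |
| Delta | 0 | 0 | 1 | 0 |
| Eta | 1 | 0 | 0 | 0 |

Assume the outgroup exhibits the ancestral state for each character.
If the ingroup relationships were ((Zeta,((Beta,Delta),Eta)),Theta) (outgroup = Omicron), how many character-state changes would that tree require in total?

6

Map each character onto ((Zeta,((Beta,Delta),Eta)),Theta) (rooted by Omicron) and count the minimum state changes it requires (Fitch parsimony):
I: 1; II: 2; III: 2; IV: 1.
Total tree length = 6.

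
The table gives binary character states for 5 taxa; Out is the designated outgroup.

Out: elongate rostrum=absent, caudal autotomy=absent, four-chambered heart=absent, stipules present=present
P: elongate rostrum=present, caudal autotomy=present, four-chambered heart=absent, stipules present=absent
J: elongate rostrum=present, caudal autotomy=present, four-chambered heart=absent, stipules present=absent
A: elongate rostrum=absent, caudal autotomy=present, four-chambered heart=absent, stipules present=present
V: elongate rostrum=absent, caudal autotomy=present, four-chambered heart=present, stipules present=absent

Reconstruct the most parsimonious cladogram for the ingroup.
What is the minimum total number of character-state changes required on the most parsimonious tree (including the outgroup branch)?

4

Character polarity is set by the outgroup: the derived state is whichever differs from the outgroup's state, so for stipules present the derived state is 'absent', and for the remaining characters it is 'present'.
Only J and P show the derived state 'present' for elongate rostrum, supporting them as a clade.
All ingroup taxa share the derived state 'present' for caudal autotomy; it defines the ingroup but does not resolve relationships within it.
four-chambered heart: derived state 'present' in V only — an autapomorphy, so it tells us nothing about relationships among taxa.
stipules present: derived state 'absent' in J, P, and V only — synapomorphy for {J, P, V}.
Most parsimonious ingroup topology: (((P,J),V),A).
Changes per character on this tree: elongate rostrum: 1; caudal autotomy: 1; four-chambered heart: 1; stipules present: 1.
Total = 4.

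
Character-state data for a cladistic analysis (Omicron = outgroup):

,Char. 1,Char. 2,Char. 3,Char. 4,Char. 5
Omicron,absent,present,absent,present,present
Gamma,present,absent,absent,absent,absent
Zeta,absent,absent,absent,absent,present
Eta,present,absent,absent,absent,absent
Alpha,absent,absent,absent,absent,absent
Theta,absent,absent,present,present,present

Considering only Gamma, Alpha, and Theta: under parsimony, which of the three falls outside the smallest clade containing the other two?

Theta

Character polarity is set by the outgroup: the derived state is whichever differs from the outgroup's state, so for Char. 2, Char. 4, Char. 5 the derived state is 'absent', and for the remaining characters it is 'present'.
Char. 1 (derived state 'present') is shared by Eta and Gamma — a synapomorphy uniting that clade.
Char. 2 (derived state 'absent') is shared by all ingroup taxa — unites the whole ingroup.
Char. 3: derived state 'present' in Theta only — an autapomorphy, so it tells us nothing about relationships among taxa.
Char. 4: derived state 'absent' in Alpha, Eta, Gamma, and Zeta only — synapomorphy for {Alpha, Eta, Gamma, Zeta}.
Only Alpha, Eta, and Gamma show the derived state 'absent' for Char. 5, supporting them as a clade.
Most parsimonious ingroup topology: ((((Gamma,Eta),Alpha),Zeta),Theta).
Alpha and Gamma share a more recent common ancestor with each other than either does with Theta, so Theta is the least closely related of the three.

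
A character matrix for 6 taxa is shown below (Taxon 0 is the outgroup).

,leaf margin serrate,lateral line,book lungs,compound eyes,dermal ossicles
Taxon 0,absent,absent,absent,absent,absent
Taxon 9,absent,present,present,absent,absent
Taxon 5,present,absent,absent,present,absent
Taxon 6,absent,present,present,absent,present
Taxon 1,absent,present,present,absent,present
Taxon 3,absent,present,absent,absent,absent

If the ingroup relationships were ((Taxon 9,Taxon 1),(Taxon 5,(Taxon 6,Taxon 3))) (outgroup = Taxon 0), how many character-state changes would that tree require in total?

8

Map each character onto ((Taxon 9,Taxon 1),(Taxon 5,(Taxon 6,Taxon 3))) (rooted by Taxon 0) and count the minimum state changes it requires (Fitch parsimony):
leaf margin serrate: 1; lateral line: 2; book lungs: 2; compound eyes: 1; dermal ossicles: 2.
Total tree length = 8.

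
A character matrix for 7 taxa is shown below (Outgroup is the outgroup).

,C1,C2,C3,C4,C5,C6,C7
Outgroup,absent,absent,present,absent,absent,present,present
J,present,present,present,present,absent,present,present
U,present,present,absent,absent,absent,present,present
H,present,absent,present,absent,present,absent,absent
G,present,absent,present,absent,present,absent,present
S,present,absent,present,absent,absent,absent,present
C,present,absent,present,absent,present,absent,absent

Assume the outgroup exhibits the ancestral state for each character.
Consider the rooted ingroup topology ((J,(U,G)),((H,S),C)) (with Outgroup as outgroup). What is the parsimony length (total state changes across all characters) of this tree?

Map each character onto ((J,(U,G)),((H,S),C)) (rooted by Outgroup) and count the minimum state changes it requires (Fitch parsimony):
C1: 1; C2: 2; C3: 1; C4: 1; C5: 3; C6: 2; C7: 2.
Total tree length = 12.

12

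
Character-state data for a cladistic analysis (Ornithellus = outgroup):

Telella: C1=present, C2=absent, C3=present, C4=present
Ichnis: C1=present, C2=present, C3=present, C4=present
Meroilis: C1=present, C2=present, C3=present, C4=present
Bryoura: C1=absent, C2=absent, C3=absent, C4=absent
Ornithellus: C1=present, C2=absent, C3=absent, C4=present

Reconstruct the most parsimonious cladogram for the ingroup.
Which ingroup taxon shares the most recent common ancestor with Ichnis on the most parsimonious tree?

Character polarity is set by the outgroup: the derived state is whichever differs from the outgroup's state, so for C1, C4 the derived state is 'absent', and for the remaining characters it is 'present'.
C1: derived state 'absent' in Bryoura only — an autapomorphy, so it tells us nothing about relationships among taxa.
C2 (derived state 'present') is shared by Ichnis and Meroilis — a synapomorphy uniting that clade.
Only Ichnis, Meroilis, and Telella show the derived state 'present' for C3, supporting them as a clade.
C4 (derived state 'absent') is unique to Bryoura (autapomorphy; uninformative for grouping).
Most parsimonious ingroup topology: (Bryoura,(Telella,(Meroilis,Ichnis))).
Ichnis and Meroilis form a cherry on this tree, so they are sister taxa.

Meroilis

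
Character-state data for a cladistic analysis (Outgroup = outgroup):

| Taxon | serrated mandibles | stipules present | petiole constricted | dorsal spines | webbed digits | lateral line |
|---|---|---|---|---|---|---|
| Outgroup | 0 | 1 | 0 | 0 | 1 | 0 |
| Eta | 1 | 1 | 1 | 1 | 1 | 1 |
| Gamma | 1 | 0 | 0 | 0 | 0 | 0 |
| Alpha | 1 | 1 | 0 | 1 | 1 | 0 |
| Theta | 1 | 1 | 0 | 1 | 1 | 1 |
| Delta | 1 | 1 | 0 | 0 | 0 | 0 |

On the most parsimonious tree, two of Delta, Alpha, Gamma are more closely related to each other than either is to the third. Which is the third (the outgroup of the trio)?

Character polarity is set by the outgroup: the derived state is whichever differs from the outgroup's state, so for stipules present, webbed digits the derived state is '0', and for the remaining characters it is '1'.
All ingroup taxa share the derived state '1' for serrated mandibles; it defines the ingroup but does not resolve relationships within it.
stipules present (derived state '0') is unique to Gamma (autapomorphy; uninformative for grouping).
petiole constricted: derived state '1' in Eta only — an autapomorphy, so it tells us nothing about relationships among taxa.
Only Alpha, Eta, and Theta show the derived state '1' for dorsal spines, supporting them as a clade.
Only Delta and Gamma show the derived state '0' for webbed digits, supporting them as a clade.
Only Eta and Theta show the derived state '1' for lateral line, supporting them as a clade.
Most parsimonious ingroup topology: (((Eta,Theta),Alpha),(Gamma,Delta)).
Gamma and Delta share a more recent common ancestor with each other than either does with Alpha, so Alpha is the least closely related of the three.

Alpha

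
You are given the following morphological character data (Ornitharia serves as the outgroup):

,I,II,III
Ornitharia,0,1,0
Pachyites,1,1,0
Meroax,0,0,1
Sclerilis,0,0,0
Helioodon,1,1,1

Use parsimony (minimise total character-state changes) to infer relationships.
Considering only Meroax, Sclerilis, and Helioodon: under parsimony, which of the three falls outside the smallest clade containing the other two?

Character polarity is set by the outgroup: the derived state is whichever differs from the outgroup's state, so for II the derived state is '0', and for the remaining characters it is '1'.
I: derived state '1' in Helioodon and Pachyites only — synapomorphy for {Helioodon, Pachyites}.
Only Meroax and Sclerilis show the derived state '0' for II, supporting them as a clade.
III groups Helioodon and Meroax, which is incompatible with the clades supported by the remaining characters; treating it as convergent (homoplasy) costs fewer steps than any alternative tree.
Most parsimonious ingroup topology: ((Pachyites,Helioodon),(Meroax,Sclerilis)).
Sclerilis and Meroax share a more recent common ancestor with each other than either does with Helioodon, so Helioodon is the least closely related of the three.

Helioodon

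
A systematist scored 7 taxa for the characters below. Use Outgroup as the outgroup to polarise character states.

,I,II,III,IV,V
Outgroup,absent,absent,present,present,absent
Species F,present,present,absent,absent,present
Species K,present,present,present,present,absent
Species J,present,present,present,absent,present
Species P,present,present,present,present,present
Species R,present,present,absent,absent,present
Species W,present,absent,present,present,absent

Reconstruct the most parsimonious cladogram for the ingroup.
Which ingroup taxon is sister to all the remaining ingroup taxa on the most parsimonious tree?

Species W

Character polarity is set by the outgroup: the derived state is whichever differs from the outgroup's state, so for III, IV the derived state is 'absent', and for the remaining characters it is 'present'.
All ingroup taxa share the derived state 'present' for I; it defines the ingroup but does not resolve relationships within it.
Only Species F, Species J, Species K, Species P, and Species R show the derived state 'present' for II, supporting them as a clade.
III: derived state 'absent' in Species F and Species R only — synapomorphy for {Species F, Species R}.
IV: derived state 'absent' in Species F, Species J, and Species R only — synapomorphy for {Species F, Species J, Species R}.
V: derived state 'present' in Species F, Species J, Species P, and Species R only — synapomorphy for {Species F, Species J, Species P, Species R}.
Most parsimonious ingroup topology: (((((Species F,Species R),Species J),Species P),Species K),Species W).
Species W is sister to the clade containing all other ingroup taxa, so it is the earliest-diverging (most basal) ingroup lineage.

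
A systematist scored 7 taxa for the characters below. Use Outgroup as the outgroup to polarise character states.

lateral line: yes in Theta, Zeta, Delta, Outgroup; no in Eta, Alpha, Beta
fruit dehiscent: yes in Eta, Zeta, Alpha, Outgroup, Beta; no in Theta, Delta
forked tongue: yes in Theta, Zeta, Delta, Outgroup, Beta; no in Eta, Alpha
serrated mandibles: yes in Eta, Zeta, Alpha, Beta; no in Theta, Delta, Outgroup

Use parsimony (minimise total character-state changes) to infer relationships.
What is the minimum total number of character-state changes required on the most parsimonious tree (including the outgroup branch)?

Character polarity is set by the outgroup: the derived state is whichever differs from the outgroup's state, so for lateral line, fruit dehiscent, forked tongue the derived state is 'no', and for the remaining characters it is 'yes'.
lateral line (derived state 'no') is shared by Alpha, Beta, and Eta — a synapomorphy uniting that clade.
fruit dehiscent: derived state 'no' in Delta and Theta only — synapomorphy for {Delta, Theta}.
forked tongue (derived state 'no') is shared by Alpha and Eta — a synapomorphy uniting that clade.
serrated mandibles: derived state 'yes' in Alpha, Beta, Eta, and Zeta only — synapomorphy for {Alpha, Beta, Eta, Zeta}.
Most parsimonious ingroup topology: ((((Alpha,Eta),Beta),Zeta),(Delta,Theta)).
Changes per character on this tree: lateral line: 1; fruit dehiscent: 1; forked tongue: 1; serrated mandibles: 1.
Total = 4.

4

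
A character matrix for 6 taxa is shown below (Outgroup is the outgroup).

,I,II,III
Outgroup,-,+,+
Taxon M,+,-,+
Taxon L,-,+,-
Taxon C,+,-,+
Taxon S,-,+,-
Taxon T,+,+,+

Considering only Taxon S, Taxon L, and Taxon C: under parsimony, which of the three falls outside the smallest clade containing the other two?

Taxon C

Character polarity is set by the outgroup: the derived state is whichever differs from the outgroup's state, so for II, III the derived state is '-', and for the remaining characters it is '+'.
I (derived state '+') is shared by Taxon C, Taxon M, and Taxon T — a synapomorphy uniting that clade.
II (derived state '-') is shared by Taxon C and Taxon M — a synapomorphy uniting that clade.
III: derived state '-' in Taxon L and Taxon S only — synapomorphy for {Taxon L, Taxon S}.
Most parsimonious ingroup topology: (((Taxon M,Taxon C),Taxon T),(Taxon L,Taxon S)).
Taxon S and Taxon L share a more recent common ancestor with each other than either does with Taxon C, so Taxon C is the least closely related of the three.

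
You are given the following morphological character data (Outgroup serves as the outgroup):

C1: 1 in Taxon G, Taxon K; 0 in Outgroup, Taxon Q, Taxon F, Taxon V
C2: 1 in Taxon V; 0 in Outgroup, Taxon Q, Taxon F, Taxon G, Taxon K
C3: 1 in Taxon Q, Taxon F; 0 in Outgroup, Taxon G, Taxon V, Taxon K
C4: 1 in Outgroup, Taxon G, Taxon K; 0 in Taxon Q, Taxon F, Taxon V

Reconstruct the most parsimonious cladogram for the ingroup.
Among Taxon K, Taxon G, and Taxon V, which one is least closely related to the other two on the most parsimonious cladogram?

Character polarity is set by the outgroup: the derived state is whichever differs from the outgroup's state, so for C4 the derived state is '0', and for the remaining characters it is '1'.
Only Taxon G and Taxon K show the derived state '1' for C1, supporting them as a clade.
C2 (derived state '1') is unique to Taxon V (autapomorphy; uninformative for grouping).
C3 (derived state '1') is shared by Taxon F and Taxon Q — a synapomorphy uniting that clade.
C4: derived state '0' in Taxon F, Taxon Q, and Taxon V only — synapomorphy for {Taxon F, Taxon Q, Taxon V}.
Most parsimonious ingroup topology: (((Taxon Q,Taxon F),Taxon V),(Taxon G,Taxon K)).
Taxon G and Taxon K share a more recent common ancestor with each other than either does with Taxon V, so Taxon V is the least closely related of the three.

Taxon V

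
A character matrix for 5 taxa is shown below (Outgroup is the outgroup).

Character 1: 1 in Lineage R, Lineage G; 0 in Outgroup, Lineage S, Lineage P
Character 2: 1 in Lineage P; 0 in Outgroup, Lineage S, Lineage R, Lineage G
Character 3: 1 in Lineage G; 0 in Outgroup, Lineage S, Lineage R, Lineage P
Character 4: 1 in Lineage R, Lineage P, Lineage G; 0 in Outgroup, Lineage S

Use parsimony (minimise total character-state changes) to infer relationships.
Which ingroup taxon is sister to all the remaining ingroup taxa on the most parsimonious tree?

Lineage S

The outgroup has state '0' for every character, so '1' is the derived state throughout.
Character 1: derived state '1' in Lineage G and Lineage R only — synapomorphy for {Lineage G, Lineage R}.
Character 2 (derived state '1') is unique to Lineage P (autapomorphy; uninformative for grouping).
Character 3 (derived state '1') is unique to Lineage G (autapomorphy; uninformative for grouping).
Character 4: derived state '1' in Lineage G, Lineage P, and Lineage R only — synapomorphy for {Lineage G, Lineage P, Lineage R}.
Most parsimonious ingroup topology: (Lineage S,((Lineage R,Lineage G),Lineage P)).
Lineage S is sister to the clade containing all other ingroup taxa, so it is the earliest-diverging (most basal) ingroup lineage.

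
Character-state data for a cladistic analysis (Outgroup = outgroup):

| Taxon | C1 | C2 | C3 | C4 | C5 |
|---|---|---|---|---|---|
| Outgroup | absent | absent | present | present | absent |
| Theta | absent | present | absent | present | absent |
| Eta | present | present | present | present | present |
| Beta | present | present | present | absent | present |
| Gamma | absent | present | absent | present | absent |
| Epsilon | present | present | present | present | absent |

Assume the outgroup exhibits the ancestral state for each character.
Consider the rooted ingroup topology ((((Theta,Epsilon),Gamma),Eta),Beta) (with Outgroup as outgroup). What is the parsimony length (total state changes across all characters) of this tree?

Map each character onto ((((Theta,Epsilon),Gamma),Eta),Beta) (rooted by Outgroup) and count the minimum state changes it requires (Fitch parsimony):
C1: 3; C2: 1; C3: 2; C4: 1; C5: 2.
Total tree length = 9.

9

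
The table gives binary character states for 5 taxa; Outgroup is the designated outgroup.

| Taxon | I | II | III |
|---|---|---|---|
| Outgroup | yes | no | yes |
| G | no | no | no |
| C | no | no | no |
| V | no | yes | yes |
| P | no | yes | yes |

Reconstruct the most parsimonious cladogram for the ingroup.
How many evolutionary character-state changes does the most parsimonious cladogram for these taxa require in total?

3

Character polarity is set by the outgroup: the derived state is whichever differs from the outgroup's state, so for I, III the derived state is 'no', and for the remaining characters it is 'yes'.
All ingroup taxa share the derived state 'no' for I; it defines the ingroup but does not resolve relationships within it.
II: derived state 'yes' in P and V only — synapomorphy for {P, V}.
III (derived state 'no') is shared by C and G — a synapomorphy uniting that clade.
Most parsimonious ingroup topology: ((G,C),(V,P)).
Changes per character on this tree: I: 1; II: 1; III: 1.
Total = 3.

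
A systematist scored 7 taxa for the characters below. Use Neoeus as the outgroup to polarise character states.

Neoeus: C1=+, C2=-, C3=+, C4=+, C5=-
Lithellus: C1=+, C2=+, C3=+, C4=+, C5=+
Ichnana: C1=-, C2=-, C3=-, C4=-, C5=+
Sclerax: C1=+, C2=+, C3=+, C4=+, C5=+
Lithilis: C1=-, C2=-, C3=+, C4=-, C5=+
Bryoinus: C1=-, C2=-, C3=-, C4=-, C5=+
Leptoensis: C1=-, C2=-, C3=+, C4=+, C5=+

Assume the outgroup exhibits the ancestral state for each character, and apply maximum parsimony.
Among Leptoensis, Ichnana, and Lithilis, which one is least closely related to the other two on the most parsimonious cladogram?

Character polarity is set by the outgroup: the derived state is whichever differs from the outgroup's state, so for C1, C3, C4 the derived state is '-', and for the remaining characters it is '+'.
Only Bryoinus, Ichnana, Leptoensis, and Lithilis show the derived state '-' for C1, supporting them as a clade.
C2: derived state '+' in Lithellus and Sclerax only — synapomorphy for {Lithellus, Sclerax}.
C3: derived state '-' in Bryoinus and Ichnana only — synapomorphy for {Bryoinus, Ichnana}.
C4: derived state '-' in Bryoinus, Ichnana, and Lithilis only — synapomorphy for {Bryoinus, Ichnana, Lithilis}.
C5 (derived state '+') is shared by all ingroup taxa — unites the whole ingroup.
Most parsimonious ingroup topology: ((Lithellus,Sclerax),(((Ichnana,Bryoinus),Lithilis),Leptoensis)).
Ichnana and Lithilis share a more recent common ancestor with each other than either does with Leptoensis, so Leptoensis is the least closely related of the three.

Leptoensis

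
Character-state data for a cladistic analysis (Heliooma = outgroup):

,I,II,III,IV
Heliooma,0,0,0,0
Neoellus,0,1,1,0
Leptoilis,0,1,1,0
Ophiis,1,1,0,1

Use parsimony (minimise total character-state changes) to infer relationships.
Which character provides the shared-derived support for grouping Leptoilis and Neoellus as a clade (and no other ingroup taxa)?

III

The outgroup has state '0' for every character, so '1' is the derived state throughout.
I: derived state '1' in Ophiis only — an autapomorphy, so it tells us nothing about relationships among taxa.
All ingroup taxa share the derived state '1' for II; it defines the ingroup but does not resolve relationships within it.
III: derived state '1' in Leptoilis and Neoellus only — synapomorphy for {Leptoilis, Neoellus}.
IV: derived state '1' in Ophiis only — an autapomorphy, so it tells us nothing about relationships among taxa.
Most parsimonious ingroup topology: ((Neoellus,Leptoilis),Ophiis).
The clade {Leptoilis, Neoellus} is supported by III: its derived state '1' occurs in exactly those taxa and in no other taxon (including the outgroup).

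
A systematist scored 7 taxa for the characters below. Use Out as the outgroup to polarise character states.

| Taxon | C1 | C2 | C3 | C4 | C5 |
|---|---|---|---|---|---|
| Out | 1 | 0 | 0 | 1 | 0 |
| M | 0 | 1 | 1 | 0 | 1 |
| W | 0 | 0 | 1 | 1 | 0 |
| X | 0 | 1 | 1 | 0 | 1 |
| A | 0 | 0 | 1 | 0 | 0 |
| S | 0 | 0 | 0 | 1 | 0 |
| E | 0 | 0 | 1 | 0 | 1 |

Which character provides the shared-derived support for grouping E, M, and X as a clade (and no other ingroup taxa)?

Character polarity is set by the outgroup: the derived state is whichever differs from the outgroup's state, so for C1, C4 the derived state is '0', and for the remaining characters it is '1'.
All ingroup taxa share the derived state '0' for C1; it defines the ingroup but does not resolve relationships within it.
C2: derived state '1' in M and X only — synapomorphy for {M, X}.
C3 (derived state '1') is shared by A, E, M, W, and X — a synapomorphy uniting that clade.
C4: derived state '0' in A, E, M, and X only — synapomorphy for {A, E, M, X}.
Only E, M, and X show the derived state '1' for C5, supporting them as a clade.
Most parsimonious ingroup topology: (((((M,X),E),A),W),S).
The clade {E, M, X} is supported by C5: its derived state '1' occurs in exactly those taxa and in no other taxon (including the outgroup).

C5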